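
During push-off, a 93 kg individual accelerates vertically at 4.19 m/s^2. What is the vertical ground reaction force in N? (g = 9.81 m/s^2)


GRF = m * (g + a)
GRF = 93 * (9.81 + 4.19)
GRF = 93 * 14.0000
GRF = 1302.0000


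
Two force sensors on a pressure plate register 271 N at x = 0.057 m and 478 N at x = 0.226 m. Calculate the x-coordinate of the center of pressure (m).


COP_x = (F1*x1 + F2*x2) / (F1 + F2)
COP_x = (271*0.057 + 478*0.226) / (271 + 478)
Numerator = 123.4750
Denominator = 749
COP_x = 0.1649


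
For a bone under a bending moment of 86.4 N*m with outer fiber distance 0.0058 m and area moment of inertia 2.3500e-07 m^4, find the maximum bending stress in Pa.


sigma = M * c / I
sigma = 86.4 * 0.0058 / 2.3500e-07
M * c = 0.5011
sigma = 2.1324e+06


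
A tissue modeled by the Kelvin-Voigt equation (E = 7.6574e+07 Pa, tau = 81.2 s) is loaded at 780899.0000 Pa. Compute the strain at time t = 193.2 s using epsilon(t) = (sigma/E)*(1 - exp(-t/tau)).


epsilon(t) = (sigma/E) * (1 - exp(-t/tau))
sigma/E = 780899.0000 / 7.6574e+07 = 0.0102
exp(-t/tau) = exp(-193.2 / 81.2) = 0.0926
epsilon = 0.0102 * (1 - 0.0926)
epsilon = 0.0093


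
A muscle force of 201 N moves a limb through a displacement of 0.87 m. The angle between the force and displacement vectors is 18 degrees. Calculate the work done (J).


W = F * d * cos(theta)
theta = 18 deg = 0.3142 rad
cos(theta) = 0.9511
W = 201 * 0.87 * 0.9511
W = 166.3113


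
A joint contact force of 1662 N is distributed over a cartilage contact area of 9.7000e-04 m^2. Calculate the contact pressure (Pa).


P = F / A
P = 1662 / 9.7000e-04
P = 1.7134e+06


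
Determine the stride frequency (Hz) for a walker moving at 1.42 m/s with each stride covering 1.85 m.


f = v / stride_length
f = 1.42 / 1.85
f = 0.7676


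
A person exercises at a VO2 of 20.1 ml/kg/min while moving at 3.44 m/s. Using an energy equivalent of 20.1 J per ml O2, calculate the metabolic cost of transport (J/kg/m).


Power per kg = VO2 * 20.1 / 60
Power per kg = 20.1 * 20.1 / 60 = 6.7335 W/kg
Cost = power_per_kg / speed
Cost = 6.7335 / 3.44
Cost = 1.9574


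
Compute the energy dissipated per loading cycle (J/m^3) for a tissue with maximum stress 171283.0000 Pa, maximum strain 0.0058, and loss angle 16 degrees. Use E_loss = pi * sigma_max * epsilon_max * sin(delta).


E_loss = pi * sigma_max * epsilon_max * sin(delta)
delta = 16 deg = 0.2793 rad
sin(delta) = 0.2756
E_loss = pi * 171283.0000 * 0.0058 * 0.2756
E_loss = 860.2609


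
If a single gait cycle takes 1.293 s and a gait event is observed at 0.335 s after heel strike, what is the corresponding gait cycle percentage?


pct = (event_time / cycle_time) * 100
pct = (0.335 / 1.293) * 100
ratio = 0.2591
pct = 25.9087


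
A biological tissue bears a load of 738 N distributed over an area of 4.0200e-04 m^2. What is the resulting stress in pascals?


stress = F / A
stress = 738 / 4.0200e-04
stress = 1.8358e+06


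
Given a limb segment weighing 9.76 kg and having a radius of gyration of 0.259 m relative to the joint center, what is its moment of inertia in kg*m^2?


I = m * k^2
I = 9.76 * 0.259^2
k^2 = 0.0671
I = 0.6547


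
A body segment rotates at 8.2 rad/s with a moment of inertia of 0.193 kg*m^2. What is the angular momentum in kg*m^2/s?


L = I * omega
L = 0.193 * 8.2
L = 1.5826


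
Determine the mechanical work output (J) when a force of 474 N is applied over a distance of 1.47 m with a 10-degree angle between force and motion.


W = F * d * cos(theta)
theta = 10 deg = 0.1745 rad
cos(theta) = 0.9848
W = 474 * 1.47 * 0.9848
W = 686.1943


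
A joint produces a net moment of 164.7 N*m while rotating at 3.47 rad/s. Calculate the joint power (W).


P = M * omega
P = 164.7 * 3.47
P = 571.5090


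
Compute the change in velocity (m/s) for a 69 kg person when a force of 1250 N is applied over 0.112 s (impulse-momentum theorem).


J = F * dt = 1250 * 0.112 = 140.0000 N*s
delta_v = J / m
delta_v = 140.0000 / 69
delta_v = 2.0290


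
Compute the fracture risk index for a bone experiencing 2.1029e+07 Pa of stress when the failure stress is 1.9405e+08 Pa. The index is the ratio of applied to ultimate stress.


FRI = applied / ultimate
FRI = 2.1029e+07 / 1.9405e+08
FRI = 0.1084


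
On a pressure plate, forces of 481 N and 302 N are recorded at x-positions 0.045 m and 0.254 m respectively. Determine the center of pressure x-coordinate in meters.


COP_x = (F1*x1 + F2*x2) / (F1 + F2)
COP_x = (481*0.045 + 302*0.254) / (481 + 302)
Numerator = 98.3530
Denominator = 783
COP_x = 0.1256


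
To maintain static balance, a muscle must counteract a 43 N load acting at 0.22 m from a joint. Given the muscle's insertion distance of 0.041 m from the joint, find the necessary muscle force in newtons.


F_muscle = W * d_load / d_muscle
F_muscle = 43 * 0.22 / 0.041
Numerator = 9.4600
F_muscle = 230.7317


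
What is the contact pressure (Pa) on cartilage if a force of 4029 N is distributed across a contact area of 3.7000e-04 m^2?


P = F / A
P = 4029 / 3.7000e-04
P = 1.0889e+07


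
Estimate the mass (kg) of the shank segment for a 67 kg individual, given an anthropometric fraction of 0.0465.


m_segment = body_mass * fraction
m_segment = 67 * 0.0465
m_segment = 3.1155


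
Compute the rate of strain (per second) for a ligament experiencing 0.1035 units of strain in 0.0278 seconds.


strain_rate = delta_strain / delta_t
strain_rate = 0.1035 / 0.0278
strain_rate = 3.7230


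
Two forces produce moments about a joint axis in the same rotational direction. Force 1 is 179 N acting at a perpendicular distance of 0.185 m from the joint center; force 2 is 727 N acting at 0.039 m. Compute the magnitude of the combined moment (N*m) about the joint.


M = F1 * d1 + F2 * d2
M = 179 * 0.185 + 727 * 0.039
M = 33.1150 + 28.3530
M = 61.4680


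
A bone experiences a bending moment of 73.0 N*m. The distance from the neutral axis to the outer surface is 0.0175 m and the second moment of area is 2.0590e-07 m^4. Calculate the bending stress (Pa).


sigma = M * c / I
sigma = 73.0 * 0.0175 / 2.0590e-07
M * c = 1.2775
sigma = 6.2045e+06


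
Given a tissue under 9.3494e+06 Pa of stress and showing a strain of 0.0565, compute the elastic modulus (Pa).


E = stress / strain
E = 9.3494e+06 / 0.0565
E = 1.6548e+08


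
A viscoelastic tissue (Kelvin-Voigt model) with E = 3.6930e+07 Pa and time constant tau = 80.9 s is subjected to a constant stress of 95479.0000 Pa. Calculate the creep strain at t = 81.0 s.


epsilon(t) = (sigma/E) * (1 - exp(-t/tau))
sigma/E = 95479.0000 / 3.6930e+07 = 0.0026
exp(-t/tau) = exp(-81.0 / 80.9) = 0.3674
epsilon = 0.0026 * (1 - 0.3674)
epsilon = 0.0016


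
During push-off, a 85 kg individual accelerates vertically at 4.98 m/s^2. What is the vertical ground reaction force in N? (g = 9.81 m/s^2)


GRF = m * (g + a)
GRF = 85 * (9.81 + 4.98)
GRF = 85 * 14.7900
GRF = 1257.1500


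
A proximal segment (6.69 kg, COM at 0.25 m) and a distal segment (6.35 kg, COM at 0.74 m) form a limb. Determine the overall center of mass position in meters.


COM = (m1*x1 + m2*x2) / (m1 + m2)
COM = (6.69*0.25 + 6.35*0.74) / (6.69 + 6.35)
Numerator = 6.3715
Denominator = 13.0400
COM = 0.4886


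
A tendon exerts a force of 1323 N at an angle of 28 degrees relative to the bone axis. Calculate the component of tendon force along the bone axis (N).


F_eff = F_tendon * cos(theta)
theta = 28 deg = 0.4887 rad
cos(theta) = 0.8829
F_eff = 1323 * 0.8829
F_eff = 1168.1397


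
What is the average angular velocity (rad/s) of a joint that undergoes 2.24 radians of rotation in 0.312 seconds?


omega = delta_theta / delta_t
omega = 2.24 / 0.312
omega = 7.1795


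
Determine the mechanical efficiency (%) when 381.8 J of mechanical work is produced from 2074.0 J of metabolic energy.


eta = (W_mech / E_meta) * 100
eta = (381.8 / 2074.0) * 100
ratio = 0.1841
eta = 18.4089


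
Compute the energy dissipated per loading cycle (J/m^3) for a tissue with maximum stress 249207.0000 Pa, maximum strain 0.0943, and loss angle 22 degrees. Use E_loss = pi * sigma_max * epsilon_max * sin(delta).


E_loss = pi * sigma_max * epsilon_max * sin(delta)
delta = 22 deg = 0.3840 rad
sin(delta) = 0.3746
E_loss = pi * 249207.0000 * 0.0943 * 0.3746
E_loss = 27656.5001


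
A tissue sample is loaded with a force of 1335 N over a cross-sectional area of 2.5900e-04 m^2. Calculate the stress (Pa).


stress = F / A
stress = 1335 / 2.5900e-04
stress = 5.1544e+06


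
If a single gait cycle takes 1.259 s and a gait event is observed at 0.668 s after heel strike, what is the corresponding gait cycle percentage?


pct = (event_time / cycle_time) * 100
pct = (0.668 / 1.259) * 100
ratio = 0.5306
pct = 53.0580


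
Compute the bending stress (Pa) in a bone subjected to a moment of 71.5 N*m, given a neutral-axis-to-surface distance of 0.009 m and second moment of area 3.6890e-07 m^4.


sigma = M * c / I
sigma = 71.5 * 0.009 / 3.6890e-07
M * c = 0.6435
sigma = 1.7444e+06


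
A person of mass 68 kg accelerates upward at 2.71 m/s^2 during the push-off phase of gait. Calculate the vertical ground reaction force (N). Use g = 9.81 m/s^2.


GRF = m * (g + a)
GRF = 68 * (9.81 + 2.71)
GRF = 68 * 12.5200
GRF = 851.3600


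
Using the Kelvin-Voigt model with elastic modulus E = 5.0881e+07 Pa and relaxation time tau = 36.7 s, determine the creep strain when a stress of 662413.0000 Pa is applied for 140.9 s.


epsilon(t) = (sigma/E) * (1 - exp(-t/tau))
sigma/E = 662413.0000 / 5.0881e+07 = 0.0130
exp(-t/tau) = exp(-140.9 / 36.7) = 0.0215
epsilon = 0.0130 * (1 - 0.0215)
epsilon = 0.0127


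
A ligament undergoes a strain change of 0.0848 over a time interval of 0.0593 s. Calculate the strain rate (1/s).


strain_rate = delta_strain / delta_t
strain_rate = 0.0848 / 0.0593
strain_rate = 1.4300


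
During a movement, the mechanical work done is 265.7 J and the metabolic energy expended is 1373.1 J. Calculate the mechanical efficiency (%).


eta = (W_mech / E_meta) * 100
eta = (265.7 / 1373.1) * 100
ratio = 0.1935
eta = 19.3504


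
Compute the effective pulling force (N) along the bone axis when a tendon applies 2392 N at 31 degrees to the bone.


F_eff = F_tendon * cos(theta)
theta = 31 deg = 0.5411 rad
cos(theta) = 0.8572
F_eff = 2392 * 0.8572
F_eff = 2050.3442


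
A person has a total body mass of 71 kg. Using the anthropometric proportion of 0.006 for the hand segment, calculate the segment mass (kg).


m_segment = body_mass * fraction
m_segment = 71 * 0.006
m_segment = 0.4260


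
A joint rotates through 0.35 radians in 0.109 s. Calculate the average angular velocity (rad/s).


omega = delta_theta / delta_t
omega = 0.35 / 0.109
omega = 3.2110


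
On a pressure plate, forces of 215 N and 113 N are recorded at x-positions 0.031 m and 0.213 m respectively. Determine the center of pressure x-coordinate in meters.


COP_x = (F1*x1 + F2*x2) / (F1 + F2)
COP_x = (215*0.031 + 113*0.213) / (215 + 113)
Numerator = 30.7340
Denominator = 328
COP_x = 0.0937


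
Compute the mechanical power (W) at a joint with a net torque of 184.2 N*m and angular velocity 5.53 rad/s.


P = M * omega
P = 184.2 * 5.53
P = 1018.6260


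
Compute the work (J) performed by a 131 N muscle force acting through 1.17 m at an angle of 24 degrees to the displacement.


W = F * d * cos(theta)
theta = 24 deg = 0.4189 rad
cos(theta) = 0.9135
W = 131 * 1.17 * 0.9135
W = 140.0191


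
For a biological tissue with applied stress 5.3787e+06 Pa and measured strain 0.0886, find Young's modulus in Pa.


E = stress / strain
E = 5.3787e+06 / 0.0886
E = 6.0708e+07


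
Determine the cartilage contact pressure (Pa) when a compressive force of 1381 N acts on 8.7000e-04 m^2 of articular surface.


P = F / A
P = 1381 / 8.7000e-04
P = 1.5874e+06


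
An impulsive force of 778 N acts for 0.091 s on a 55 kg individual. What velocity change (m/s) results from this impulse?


J = F * dt = 778 * 0.091 = 70.7980 N*s
delta_v = J / m
delta_v = 70.7980 / 55
delta_v = 1.2872


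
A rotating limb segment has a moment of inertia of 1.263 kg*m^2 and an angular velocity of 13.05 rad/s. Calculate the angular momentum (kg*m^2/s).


L = I * omega
L = 1.263 * 13.05
L = 16.4822


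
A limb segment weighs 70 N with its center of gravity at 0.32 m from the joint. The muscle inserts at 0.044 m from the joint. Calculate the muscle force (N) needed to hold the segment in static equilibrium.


F_muscle = W * d_load / d_muscle
F_muscle = 70 * 0.32 / 0.044
Numerator = 22.4000
F_muscle = 509.0909


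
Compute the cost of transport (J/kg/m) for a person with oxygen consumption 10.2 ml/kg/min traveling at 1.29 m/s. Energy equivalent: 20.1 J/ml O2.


Power per kg = VO2 * 20.1 / 60
Power per kg = 10.2 * 20.1 / 60 = 3.4170 W/kg
Cost = power_per_kg / speed
Cost = 3.4170 / 1.29
Cost = 2.6488


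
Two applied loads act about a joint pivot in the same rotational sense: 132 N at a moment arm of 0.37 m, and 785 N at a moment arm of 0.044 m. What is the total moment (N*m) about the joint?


M = F1 * d1 + F2 * d2
M = 132 * 0.37 + 785 * 0.044
M = 48.8400 + 34.5400
M = 83.3800


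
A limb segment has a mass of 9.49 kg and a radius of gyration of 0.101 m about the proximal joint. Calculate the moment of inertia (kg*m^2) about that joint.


I = m * k^2
I = 9.49 * 0.101^2
k^2 = 0.0102
I = 0.0968


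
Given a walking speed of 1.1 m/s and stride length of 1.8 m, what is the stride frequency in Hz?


f = v / stride_length
f = 1.1 / 1.8
f = 0.6111


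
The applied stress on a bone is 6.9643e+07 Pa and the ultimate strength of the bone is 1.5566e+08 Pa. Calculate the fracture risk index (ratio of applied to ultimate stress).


FRI = applied / ultimate
FRI = 6.9643e+07 / 1.5566e+08
FRI = 0.4474


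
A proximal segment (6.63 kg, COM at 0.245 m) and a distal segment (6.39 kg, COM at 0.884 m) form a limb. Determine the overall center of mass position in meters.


COM = (m1*x1 + m2*x2) / (m1 + m2)
COM = (6.63*0.245 + 6.39*0.884) / (6.63 + 6.39)
Numerator = 7.2731
Denominator = 13.0200
COM = 0.5586


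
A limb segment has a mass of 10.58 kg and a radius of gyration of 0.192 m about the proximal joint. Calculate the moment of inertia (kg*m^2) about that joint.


I = m * k^2
I = 10.58 * 0.192^2
k^2 = 0.0369
I = 0.3900


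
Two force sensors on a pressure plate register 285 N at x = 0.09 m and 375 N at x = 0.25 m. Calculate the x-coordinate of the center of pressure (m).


COP_x = (F1*x1 + F2*x2) / (F1 + F2)
COP_x = (285*0.09 + 375*0.25) / (285 + 375)
Numerator = 119.4000
Denominator = 660
COP_x = 0.1809


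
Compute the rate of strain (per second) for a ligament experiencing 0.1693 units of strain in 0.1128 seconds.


strain_rate = delta_strain / delta_t
strain_rate = 0.1693 / 0.1128
strain_rate = 1.5009


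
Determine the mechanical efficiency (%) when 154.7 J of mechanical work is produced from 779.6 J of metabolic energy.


eta = (W_mech / E_meta) * 100
eta = (154.7 / 779.6) * 100
ratio = 0.1984
eta = 19.8435


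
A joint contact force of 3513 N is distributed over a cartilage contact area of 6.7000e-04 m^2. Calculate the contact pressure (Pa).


P = F / A
P = 3513 / 6.7000e-04
P = 5.2433e+06


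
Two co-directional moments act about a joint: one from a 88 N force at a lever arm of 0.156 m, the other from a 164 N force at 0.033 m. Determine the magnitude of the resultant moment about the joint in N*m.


M = F1 * d1 + F2 * d2
M = 88 * 0.156 + 164 * 0.033
M = 13.7280 + 5.4120
M = 19.1400


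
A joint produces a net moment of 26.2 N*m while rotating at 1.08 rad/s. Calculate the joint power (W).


P = M * omega
P = 26.2 * 1.08
P = 28.2960


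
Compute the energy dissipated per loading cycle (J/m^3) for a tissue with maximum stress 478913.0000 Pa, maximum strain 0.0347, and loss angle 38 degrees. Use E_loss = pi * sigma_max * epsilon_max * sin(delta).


E_loss = pi * sigma_max * epsilon_max * sin(delta)
delta = 38 deg = 0.6632 rad
sin(delta) = 0.6157
E_loss = pi * 478913.0000 * 0.0347 * 0.6157
E_loss = 32142.3742


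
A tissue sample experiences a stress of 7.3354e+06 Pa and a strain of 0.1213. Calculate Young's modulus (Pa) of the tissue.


E = stress / strain
E = 7.3354e+06 / 0.1213
E = 6.0473e+07


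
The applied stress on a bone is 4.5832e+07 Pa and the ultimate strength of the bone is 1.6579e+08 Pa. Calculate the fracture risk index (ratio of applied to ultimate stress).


FRI = applied / ultimate
FRI = 4.5832e+07 / 1.6579e+08
FRI = 0.2764


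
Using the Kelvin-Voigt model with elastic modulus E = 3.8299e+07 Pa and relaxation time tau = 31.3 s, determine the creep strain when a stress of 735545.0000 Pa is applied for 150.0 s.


epsilon(t) = (sigma/E) * (1 - exp(-t/tau))
sigma/E = 735545.0000 / 3.8299e+07 = 0.0192
exp(-t/tau) = exp(-150.0 / 31.3) = 0.0083
epsilon = 0.0192 * (1 - 0.0083)
epsilon = 0.0190


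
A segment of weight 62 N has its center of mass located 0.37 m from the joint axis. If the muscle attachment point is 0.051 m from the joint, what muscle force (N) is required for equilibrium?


F_muscle = W * d_load / d_muscle
F_muscle = 62 * 0.37 / 0.051
Numerator = 22.9400
F_muscle = 449.8039


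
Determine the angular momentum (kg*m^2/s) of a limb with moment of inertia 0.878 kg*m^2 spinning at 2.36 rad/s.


L = I * omega
L = 0.878 * 2.36
L = 2.0721


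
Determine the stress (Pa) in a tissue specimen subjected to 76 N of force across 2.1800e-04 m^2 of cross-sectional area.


stress = F / A
stress = 76 / 2.1800e-04
stress = 348623.8532


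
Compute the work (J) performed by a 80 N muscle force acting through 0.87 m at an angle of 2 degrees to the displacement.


W = F * d * cos(theta)
theta = 2 deg = 0.0349 rad
cos(theta) = 0.9994
W = 80 * 0.87 * 0.9994
W = 69.5576


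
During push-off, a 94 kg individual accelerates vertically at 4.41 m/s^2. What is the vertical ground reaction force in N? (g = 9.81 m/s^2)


GRF = m * (g + a)
GRF = 94 * (9.81 + 4.41)
GRF = 94 * 14.2200
GRF = 1336.6800


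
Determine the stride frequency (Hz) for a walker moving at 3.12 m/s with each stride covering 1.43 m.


f = v / stride_length
f = 3.12 / 1.43
f = 2.1818


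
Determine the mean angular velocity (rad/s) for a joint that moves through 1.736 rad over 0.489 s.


omega = delta_theta / delta_t
omega = 1.736 / 0.489
omega = 3.5501


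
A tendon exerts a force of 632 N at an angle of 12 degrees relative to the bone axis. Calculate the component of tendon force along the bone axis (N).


F_eff = F_tendon * cos(theta)
theta = 12 deg = 0.2094 rad
cos(theta) = 0.9781
F_eff = 632 * 0.9781
F_eff = 618.1893


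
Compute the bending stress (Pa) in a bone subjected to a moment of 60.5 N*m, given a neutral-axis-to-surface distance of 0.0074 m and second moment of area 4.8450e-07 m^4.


sigma = M * c / I
sigma = 60.5 * 0.0074 / 4.8450e-07
M * c = 0.4477
sigma = 924045.4076


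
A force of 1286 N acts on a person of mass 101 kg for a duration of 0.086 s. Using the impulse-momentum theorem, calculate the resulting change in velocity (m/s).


J = F * dt = 1286 * 0.086 = 110.5960 N*s
delta_v = J / m
delta_v = 110.5960 / 101
delta_v = 1.0950


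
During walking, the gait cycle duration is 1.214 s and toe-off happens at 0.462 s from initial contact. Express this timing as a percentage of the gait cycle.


pct = (event_time / cycle_time) * 100
pct = (0.462 / 1.214) * 100
ratio = 0.3806
pct = 38.0560


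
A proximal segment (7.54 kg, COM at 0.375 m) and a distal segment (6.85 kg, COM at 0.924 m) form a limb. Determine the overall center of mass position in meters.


COM = (m1*x1 + m2*x2) / (m1 + m2)
COM = (7.54*0.375 + 6.85*0.924) / (7.54 + 6.85)
Numerator = 9.1569
Denominator = 14.3900
COM = 0.6363


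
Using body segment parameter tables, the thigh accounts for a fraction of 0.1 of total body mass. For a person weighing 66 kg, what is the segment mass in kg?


m_segment = body_mass * fraction
m_segment = 66 * 0.1
m_segment = 6.6000


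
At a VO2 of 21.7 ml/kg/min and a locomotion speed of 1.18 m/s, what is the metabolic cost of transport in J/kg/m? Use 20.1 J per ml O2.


Power per kg = VO2 * 20.1 / 60
Power per kg = 21.7 * 20.1 / 60 = 7.2695 W/kg
Cost = power_per_kg / speed
Cost = 7.2695 / 1.18
Cost = 6.1606


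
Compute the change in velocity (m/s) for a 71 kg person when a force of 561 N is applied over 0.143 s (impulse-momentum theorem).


J = F * dt = 561 * 0.143 = 80.2230 N*s
delta_v = J / m
delta_v = 80.2230 / 71
delta_v = 1.1299


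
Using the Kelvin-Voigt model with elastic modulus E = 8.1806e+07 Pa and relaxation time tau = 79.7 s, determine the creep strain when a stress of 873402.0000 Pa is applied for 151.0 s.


epsilon(t) = (sigma/E) * (1 - exp(-t/tau))
sigma/E = 873402.0000 / 8.1806e+07 = 0.0107
exp(-t/tau) = exp(-151.0 / 79.7) = 0.1504
epsilon = 0.0107 * (1 - 0.1504)
epsilon = 0.0091


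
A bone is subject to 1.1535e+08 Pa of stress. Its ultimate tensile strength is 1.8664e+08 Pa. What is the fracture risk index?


FRI = applied / ultimate
FRI = 1.1535e+08 / 1.8664e+08
FRI = 0.6180


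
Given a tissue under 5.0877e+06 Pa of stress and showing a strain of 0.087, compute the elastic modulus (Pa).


E = stress / strain
E = 5.0877e+06 / 0.087
E = 5.8479e+07


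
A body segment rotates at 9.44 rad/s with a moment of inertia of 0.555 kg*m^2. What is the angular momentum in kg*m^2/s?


L = I * omega
L = 0.555 * 9.44
L = 5.2392


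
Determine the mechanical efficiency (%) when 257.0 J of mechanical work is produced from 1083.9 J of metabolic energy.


eta = (W_mech / E_meta) * 100
eta = (257.0 / 1083.9) * 100
ratio = 0.2371
eta = 23.7107


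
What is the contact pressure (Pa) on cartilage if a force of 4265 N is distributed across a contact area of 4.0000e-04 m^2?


P = F / A
P = 4265 / 4.0000e-04
P = 1.0662e+07


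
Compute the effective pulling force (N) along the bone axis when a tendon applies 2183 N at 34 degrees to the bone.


F_eff = F_tendon * cos(theta)
theta = 34 deg = 0.5934 rad
cos(theta) = 0.8290
F_eff = 2183 * 0.8290
F_eff = 1809.7890


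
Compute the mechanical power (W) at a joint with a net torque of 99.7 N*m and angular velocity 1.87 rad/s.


P = M * omega
P = 99.7 * 1.87
P = 186.4390


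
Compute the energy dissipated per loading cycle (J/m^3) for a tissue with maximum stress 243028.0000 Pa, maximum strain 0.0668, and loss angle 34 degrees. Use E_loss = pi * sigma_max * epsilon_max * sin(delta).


E_loss = pi * sigma_max * epsilon_max * sin(delta)
delta = 34 deg = 0.5934 rad
sin(delta) = 0.5592
E_loss = pi * 243028.0000 * 0.0668 * 0.5592
E_loss = 28519.6571


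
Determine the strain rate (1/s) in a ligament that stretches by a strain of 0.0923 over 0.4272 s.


strain_rate = delta_strain / delta_t
strain_rate = 0.0923 / 0.4272
strain_rate = 0.2161


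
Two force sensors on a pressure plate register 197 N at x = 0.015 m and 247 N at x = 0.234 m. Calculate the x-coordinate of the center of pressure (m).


COP_x = (F1*x1 + F2*x2) / (F1 + F2)
COP_x = (197*0.015 + 247*0.234) / (197 + 247)
Numerator = 60.7530
Denominator = 444
COP_x = 0.1368


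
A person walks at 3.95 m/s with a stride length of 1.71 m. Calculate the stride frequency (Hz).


f = v / stride_length
f = 3.95 / 1.71
f = 2.3099


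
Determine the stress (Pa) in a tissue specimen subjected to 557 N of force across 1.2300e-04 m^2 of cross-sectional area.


stress = F / A
stress = 557 / 1.2300e-04
stress = 4.5285e+06


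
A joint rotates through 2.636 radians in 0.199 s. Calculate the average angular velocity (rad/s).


omega = delta_theta / delta_t
omega = 2.636 / 0.199
omega = 13.2462


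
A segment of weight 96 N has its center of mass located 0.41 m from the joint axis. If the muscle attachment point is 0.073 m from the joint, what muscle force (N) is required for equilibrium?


F_muscle = W * d_load / d_muscle
F_muscle = 96 * 0.41 / 0.073
Numerator = 39.3600
F_muscle = 539.1781


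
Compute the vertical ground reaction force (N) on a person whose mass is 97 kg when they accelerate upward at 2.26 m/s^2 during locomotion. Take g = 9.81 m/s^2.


GRF = m * (g + a)
GRF = 97 * (9.81 + 2.26)
GRF = 97 * 12.0700
GRF = 1170.7900


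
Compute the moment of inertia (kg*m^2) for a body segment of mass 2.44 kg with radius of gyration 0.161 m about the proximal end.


I = m * k^2
I = 2.44 * 0.161^2
k^2 = 0.0259
I = 0.0632


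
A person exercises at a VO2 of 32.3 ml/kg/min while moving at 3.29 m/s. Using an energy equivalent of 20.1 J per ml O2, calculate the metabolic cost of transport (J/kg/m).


Power per kg = VO2 * 20.1 / 60
Power per kg = 32.3 * 20.1 / 60 = 10.8205 W/kg
Cost = power_per_kg / speed
Cost = 10.8205 / 3.29
Cost = 3.2889


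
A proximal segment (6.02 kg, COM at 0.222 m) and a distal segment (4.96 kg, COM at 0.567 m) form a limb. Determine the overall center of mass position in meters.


COM = (m1*x1 + m2*x2) / (m1 + m2)
COM = (6.02*0.222 + 4.96*0.567) / (6.02 + 4.96)
Numerator = 4.1488
Denominator = 10.9800
COM = 0.3778


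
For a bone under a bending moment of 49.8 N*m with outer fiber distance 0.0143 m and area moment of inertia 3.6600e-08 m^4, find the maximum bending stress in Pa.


sigma = M * c / I
sigma = 49.8 * 0.0143 / 3.6600e-08
M * c = 0.7121
sigma = 1.9457e+07


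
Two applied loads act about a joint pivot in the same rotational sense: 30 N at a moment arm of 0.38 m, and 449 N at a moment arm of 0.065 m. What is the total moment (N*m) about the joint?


M = F1 * d1 + F2 * d2
M = 30 * 0.38 + 449 * 0.065
M = 11.4000 + 29.1850
M = 40.5850


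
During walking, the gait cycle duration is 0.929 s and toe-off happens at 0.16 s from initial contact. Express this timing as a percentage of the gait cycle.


pct = (event_time / cycle_time) * 100
pct = (0.16 / 0.929) * 100
ratio = 0.1722
pct = 17.2228


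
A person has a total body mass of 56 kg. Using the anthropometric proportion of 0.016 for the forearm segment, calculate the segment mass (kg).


m_segment = body_mass * fraction
m_segment = 56 * 0.016
m_segment = 0.8960


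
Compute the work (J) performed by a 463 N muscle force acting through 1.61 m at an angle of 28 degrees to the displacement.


W = F * d * cos(theta)
theta = 28 deg = 0.4887 rad
cos(theta) = 0.8829
W = 463 * 1.61 * 0.8829
W = 658.1756


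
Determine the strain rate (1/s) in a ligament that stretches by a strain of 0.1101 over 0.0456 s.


strain_rate = delta_strain / delta_t
strain_rate = 0.1101 / 0.0456
strain_rate = 2.4145


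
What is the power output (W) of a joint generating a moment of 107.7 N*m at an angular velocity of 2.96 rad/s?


P = M * omega
P = 107.7 * 2.96
P = 318.7920


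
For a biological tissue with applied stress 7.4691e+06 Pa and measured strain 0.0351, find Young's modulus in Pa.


E = stress / strain
E = 7.4691e+06 / 0.0351
E = 2.1279e+08


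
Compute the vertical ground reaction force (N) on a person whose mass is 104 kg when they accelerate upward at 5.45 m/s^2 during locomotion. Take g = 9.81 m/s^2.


GRF = m * (g + a)
GRF = 104 * (9.81 + 5.45)
GRF = 104 * 15.2600
GRF = 1587.0400


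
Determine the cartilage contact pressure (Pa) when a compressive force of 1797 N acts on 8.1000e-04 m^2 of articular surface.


P = F / A
P = 1797 / 8.1000e-04
P = 2.2185e+06


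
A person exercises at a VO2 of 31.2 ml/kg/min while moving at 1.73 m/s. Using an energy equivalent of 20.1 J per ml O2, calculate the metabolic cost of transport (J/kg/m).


Power per kg = VO2 * 20.1 / 60
Power per kg = 31.2 * 20.1 / 60 = 10.4520 W/kg
Cost = power_per_kg / speed
Cost = 10.4520 / 1.73
Cost = 6.0416


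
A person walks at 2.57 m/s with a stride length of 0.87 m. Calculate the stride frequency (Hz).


f = v / stride_length
f = 2.57 / 0.87
f = 2.9540


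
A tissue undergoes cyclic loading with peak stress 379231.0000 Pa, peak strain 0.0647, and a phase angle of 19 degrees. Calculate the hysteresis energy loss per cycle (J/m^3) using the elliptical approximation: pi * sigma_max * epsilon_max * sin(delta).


E_loss = pi * sigma_max * epsilon_max * sin(delta)
delta = 19 deg = 0.3316 rad
sin(delta) = 0.3256
E_loss = pi * 379231.0000 * 0.0647 * 0.3256
E_loss = 25095.7340


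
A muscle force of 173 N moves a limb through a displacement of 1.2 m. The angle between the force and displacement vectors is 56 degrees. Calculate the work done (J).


W = F * d * cos(theta)
theta = 56 deg = 0.9774 rad
cos(theta) = 0.5592
W = 173 * 1.2 * 0.5592
W = 116.0884


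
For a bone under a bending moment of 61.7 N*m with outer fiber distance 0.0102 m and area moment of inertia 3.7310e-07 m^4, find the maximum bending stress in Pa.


sigma = M * c / I
sigma = 61.7 * 0.0102 / 3.7310e-07
M * c = 0.6293
sigma = 1.6868e+06


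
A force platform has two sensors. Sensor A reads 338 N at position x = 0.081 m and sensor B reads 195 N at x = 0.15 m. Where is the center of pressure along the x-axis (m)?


COP_x = (F1*x1 + F2*x2) / (F1 + F2)
COP_x = (338*0.081 + 195*0.15) / (338 + 195)
Numerator = 56.6280
Denominator = 533
COP_x = 0.1062


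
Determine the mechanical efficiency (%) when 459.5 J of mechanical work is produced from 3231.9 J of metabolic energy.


eta = (W_mech / E_meta) * 100
eta = (459.5 / 3231.9) * 100
ratio = 0.1422
eta = 14.2176


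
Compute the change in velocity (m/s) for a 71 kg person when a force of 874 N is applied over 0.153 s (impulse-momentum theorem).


J = F * dt = 874 * 0.153 = 133.7220 N*s
delta_v = J / m
delta_v = 133.7220 / 71
delta_v = 1.8834


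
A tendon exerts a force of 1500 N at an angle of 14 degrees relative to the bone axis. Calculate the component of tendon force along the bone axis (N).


F_eff = F_tendon * cos(theta)
theta = 14 deg = 0.2443 rad
cos(theta) = 0.9703
F_eff = 1500 * 0.9703
F_eff = 1455.4436


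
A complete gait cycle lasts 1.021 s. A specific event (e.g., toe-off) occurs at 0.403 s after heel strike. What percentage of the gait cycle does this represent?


pct = (event_time / cycle_time) * 100
pct = (0.403 / 1.021) * 100
ratio = 0.3947
pct = 39.4711


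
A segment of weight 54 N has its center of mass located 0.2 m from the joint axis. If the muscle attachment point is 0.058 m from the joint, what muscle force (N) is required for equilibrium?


F_muscle = W * d_load / d_muscle
F_muscle = 54 * 0.2 / 0.058
Numerator = 10.8000
F_muscle = 186.2069


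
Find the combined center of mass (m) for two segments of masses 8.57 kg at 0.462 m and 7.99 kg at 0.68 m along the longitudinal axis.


COM = (m1*x1 + m2*x2) / (m1 + m2)
COM = (8.57*0.462 + 7.99*0.68) / (8.57 + 7.99)
Numerator = 9.3925
Denominator = 16.5600
COM = 0.5672


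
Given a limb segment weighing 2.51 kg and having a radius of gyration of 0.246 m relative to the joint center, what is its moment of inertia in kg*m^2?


I = m * k^2
I = 2.51 * 0.246^2
k^2 = 0.0605
I = 0.1519


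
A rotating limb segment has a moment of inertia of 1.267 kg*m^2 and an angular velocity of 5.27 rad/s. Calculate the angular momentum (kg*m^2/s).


L = I * omega
L = 1.267 * 5.27
L = 6.6771


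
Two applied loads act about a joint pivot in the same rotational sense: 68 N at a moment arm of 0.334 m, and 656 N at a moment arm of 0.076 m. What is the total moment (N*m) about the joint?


M = F1 * d1 + F2 * d2
M = 68 * 0.334 + 656 * 0.076
M = 22.7120 + 49.8560
M = 72.5680


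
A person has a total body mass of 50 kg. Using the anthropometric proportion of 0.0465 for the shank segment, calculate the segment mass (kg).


m_segment = body_mass * fraction
m_segment = 50 * 0.0465
m_segment = 2.3250


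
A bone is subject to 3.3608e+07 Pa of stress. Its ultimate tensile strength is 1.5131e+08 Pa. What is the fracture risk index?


FRI = applied / ultimate
FRI = 3.3608e+07 / 1.5131e+08
FRI = 0.2221


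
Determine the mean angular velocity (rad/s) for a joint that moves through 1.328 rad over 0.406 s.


omega = delta_theta / delta_t
omega = 1.328 / 0.406
omega = 3.2709


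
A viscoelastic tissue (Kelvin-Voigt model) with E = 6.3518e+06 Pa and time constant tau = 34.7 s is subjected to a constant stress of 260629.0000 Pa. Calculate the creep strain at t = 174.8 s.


epsilon(t) = (sigma/E) * (1 - exp(-t/tau))
sigma/E = 260629.0000 / 6.3518e+06 = 0.0410
exp(-t/tau) = exp(-174.8 / 34.7) = 0.0065
epsilon = 0.0410 * (1 - 0.0065)
epsilon = 0.0408


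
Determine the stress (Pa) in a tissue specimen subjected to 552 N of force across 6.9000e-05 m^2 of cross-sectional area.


stress = F / A
stress = 552 / 6.9000e-05
stress = 8.0000e+06


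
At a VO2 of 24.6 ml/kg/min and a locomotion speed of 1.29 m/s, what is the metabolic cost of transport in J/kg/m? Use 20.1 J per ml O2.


Power per kg = VO2 * 20.1 / 60
Power per kg = 24.6 * 20.1 / 60 = 8.2410 W/kg
Cost = power_per_kg / speed
Cost = 8.2410 / 1.29
Cost = 6.3884


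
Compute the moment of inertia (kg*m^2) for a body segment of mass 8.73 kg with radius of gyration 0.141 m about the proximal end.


I = m * k^2
I = 8.73 * 0.141^2
k^2 = 0.0199
I = 0.1736


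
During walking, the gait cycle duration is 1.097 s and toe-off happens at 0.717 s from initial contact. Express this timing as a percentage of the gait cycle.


pct = (event_time / cycle_time) * 100
pct = (0.717 / 1.097) * 100
ratio = 0.6536
pct = 65.3601


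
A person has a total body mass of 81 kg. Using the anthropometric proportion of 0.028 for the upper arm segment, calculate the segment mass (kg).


m_segment = body_mass * fraction
m_segment = 81 * 0.028
m_segment = 2.2680


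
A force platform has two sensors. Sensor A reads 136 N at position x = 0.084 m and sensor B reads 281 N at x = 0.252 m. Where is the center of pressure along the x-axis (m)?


COP_x = (F1*x1 + F2*x2) / (F1 + F2)
COP_x = (136*0.084 + 281*0.252) / (136 + 281)
Numerator = 82.2360
Denominator = 417
COP_x = 0.1972


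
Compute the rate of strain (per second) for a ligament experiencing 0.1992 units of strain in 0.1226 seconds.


strain_rate = delta_strain / delta_t
strain_rate = 0.1992 / 0.1226
strain_rate = 1.6248


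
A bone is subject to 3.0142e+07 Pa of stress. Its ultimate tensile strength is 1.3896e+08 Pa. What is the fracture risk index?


FRI = applied / ultimate
FRI = 3.0142e+07 / 1.3896e+08
FRI = 0.2169


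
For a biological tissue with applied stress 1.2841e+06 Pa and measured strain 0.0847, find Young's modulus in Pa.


E = stress / strain
E = 1.2841e+06 / 0.0847
E = 1.5161e+07


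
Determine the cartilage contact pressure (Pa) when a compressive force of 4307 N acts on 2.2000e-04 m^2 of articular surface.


P = F / A
P = 4307 / 2.2000e-04
P = 1.9577e+07


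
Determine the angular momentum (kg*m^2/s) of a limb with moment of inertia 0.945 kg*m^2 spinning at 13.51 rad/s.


L = I * omega
L = 0.945 * 13.51
L = 12.7669


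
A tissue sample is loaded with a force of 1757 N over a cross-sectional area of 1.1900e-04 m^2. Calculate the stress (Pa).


stress = F / A
stress = 1757 / 1.1900e-04
stress = 1.4765e+07


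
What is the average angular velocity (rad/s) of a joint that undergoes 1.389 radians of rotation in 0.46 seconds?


omega = delta_theta / delta_t
omega = 1.389 / 0.46
omega = 3.0196


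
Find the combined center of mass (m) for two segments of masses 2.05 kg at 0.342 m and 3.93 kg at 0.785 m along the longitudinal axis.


COM = (m1*x1 + m2*x2) / (m1 + m2)
COM = (2.05*0.342 + 3.93*0.785) / (2.05 + 3.93)
Numerator = 3.7862
Denominator = 5.9800
COM = 0.6331


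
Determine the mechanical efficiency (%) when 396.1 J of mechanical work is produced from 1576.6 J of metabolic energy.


eta = (W_mech / E_meta) * 100
eta = (396.1 / 1576.6) * 100
ratio = 0.2512
eta = 25.1237


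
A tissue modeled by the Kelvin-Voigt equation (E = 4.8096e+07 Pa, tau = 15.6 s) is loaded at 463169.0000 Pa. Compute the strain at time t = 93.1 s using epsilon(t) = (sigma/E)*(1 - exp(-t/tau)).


epsilon(t) = (sigma/E) * (1 - exp(-t/tau))
sigma/E = 463169.0000 / 4.8096e+07 = 0.0096
exp(-t/tau) = exp(-93.1 / 15.6) = 0.0026
epsilon = 0.0096 * (1 - 0.0026)
epsilon = 0.0096


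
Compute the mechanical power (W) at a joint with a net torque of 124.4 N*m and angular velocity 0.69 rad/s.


P = M * omega
P = 124.4 * 0.69
P = 85.8360


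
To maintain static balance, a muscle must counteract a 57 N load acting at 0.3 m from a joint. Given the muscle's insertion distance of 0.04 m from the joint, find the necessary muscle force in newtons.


F_muscle = W * d_load / d_muscle
F_muscle = 57 * 0.3 / 0.04
Numerator = 17.1000
F_muscle = 427.5000


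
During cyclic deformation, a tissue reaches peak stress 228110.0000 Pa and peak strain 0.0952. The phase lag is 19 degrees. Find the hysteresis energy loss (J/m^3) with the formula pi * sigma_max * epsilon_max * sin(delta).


E_loss = pi * sigma_max * epsilon_max * sin(delta)
delta = 19 deg = 0.3316 rad
sin(delta) = 0.3256
E_loss = pi * 228110.0000 * 0.0952 * 0.3256
E_loss = 22211.2532


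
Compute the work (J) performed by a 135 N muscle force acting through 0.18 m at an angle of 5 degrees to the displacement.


W = F * d * cos(theta)
theta = 5 deg = 0.0873 rad
cos(theta) = 0.9962
W = 135 * 0.18 * 0.9962
W = 24.2075


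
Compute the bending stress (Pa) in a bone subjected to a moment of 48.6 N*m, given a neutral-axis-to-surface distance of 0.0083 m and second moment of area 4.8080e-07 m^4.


sigma = M * c / I
sigma = 48.6 * 0.0083 / 4.8080e-07
M * c = 0.4034
sigma = 838976.7055


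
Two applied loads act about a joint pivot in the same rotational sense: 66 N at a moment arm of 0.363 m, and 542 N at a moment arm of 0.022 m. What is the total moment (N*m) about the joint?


M = F1 * d1 + F2 * d2
M = 66 * 0.363 + 542 * 0.022
M = 23.9580 + 11.9240
M = 35.8820


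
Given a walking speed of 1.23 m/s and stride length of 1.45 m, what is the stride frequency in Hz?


f = v / stride_length
f = 1.23 / 1.45
f = 0.8483


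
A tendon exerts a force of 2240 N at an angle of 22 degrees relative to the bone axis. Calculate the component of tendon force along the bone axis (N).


F_eff = F_tendon * cos(theta)
theta = 22 deg = 0.3840 rad
cos(theta) = 0.9272
F_eff = 2240 * 0.9272
F_eff = 2076.8918


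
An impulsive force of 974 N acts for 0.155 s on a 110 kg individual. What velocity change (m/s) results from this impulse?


J = F * dt = 974 * 0.155 = 150.9700 N*s
delta_v = J / m
delta_v = 150.9700 / 110
delta_v = 1.3725


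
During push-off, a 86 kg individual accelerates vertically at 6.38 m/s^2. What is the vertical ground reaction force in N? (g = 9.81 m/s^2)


GRF = m * (g + a)
GRF = 86 * (9.81 + 6.38)
GRF = 86 * 16.1900
GRF = 1392.3400


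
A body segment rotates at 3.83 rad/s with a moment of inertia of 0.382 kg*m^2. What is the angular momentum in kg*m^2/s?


L = I * omega
L = 0.382 * 3.83
L = 1.4631


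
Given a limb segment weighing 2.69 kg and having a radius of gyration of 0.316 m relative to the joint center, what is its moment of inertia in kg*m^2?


I = m * k^2
I = 2.69 * 0.316^2
k^2 = 0.0999
I = 0.2686


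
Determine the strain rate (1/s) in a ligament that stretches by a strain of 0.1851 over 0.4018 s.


strain_rate = delta_strain / delta_t
strain_rate = 0.1851 / 0.4018
strain_rate = 0.4607


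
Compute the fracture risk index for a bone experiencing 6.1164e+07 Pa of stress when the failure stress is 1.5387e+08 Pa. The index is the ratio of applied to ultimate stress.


FRI = applied / ultimate
FRI = 6.1164e+07 / 1.5387e+08
FRI = 0.3975
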